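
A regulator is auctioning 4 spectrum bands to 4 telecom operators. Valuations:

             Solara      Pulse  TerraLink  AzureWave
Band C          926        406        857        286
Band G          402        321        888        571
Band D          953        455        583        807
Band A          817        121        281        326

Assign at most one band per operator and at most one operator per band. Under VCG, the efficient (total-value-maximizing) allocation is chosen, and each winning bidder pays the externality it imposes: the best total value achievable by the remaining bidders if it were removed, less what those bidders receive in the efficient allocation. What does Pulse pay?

Pulse pays $109M.

Efficient allocation: Solara→Band A ($817M), Pulse→Band C ($406M), TerraLink→Band G ($888M), AzureWave→Band D ($807M); total welfare W = $2918M.
Pulse receives Band C at value $406M, so the others get W − 406 = $2512M.
Without Pulse: best allocation of the remaining 3 bidders over all 4 bands is Solara→Band C ($926M), TerraLink→Band G ($888M), AzureWave→Band D ($807M), total $2621M.
VCG payment = (others' best without Pulse) − (others' welfare with Pulse) = 2621 − 2512 = $109M.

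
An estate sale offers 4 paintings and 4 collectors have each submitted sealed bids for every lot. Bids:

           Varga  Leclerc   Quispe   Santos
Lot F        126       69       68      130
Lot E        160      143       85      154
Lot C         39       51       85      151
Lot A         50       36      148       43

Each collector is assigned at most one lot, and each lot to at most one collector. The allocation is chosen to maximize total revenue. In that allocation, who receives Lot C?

Optimal: Varga→Lot F ($126), Leclerc→Lot E ($143), Quispe→Lot A ($148), Santos→Lot C ($151) — total 126+143+148+151 = $568.
Max-entry greedy (repeatedly take the single best remaining cell) gives $528, worse by 40.
Swapping Varga↔Leclerc (Varga→Lot E $160, Leclerc→Lot F $69) loses 40.
Checked against all permutations: $568 is optimal.
Santos's own top lot is Lot E ($154), but forcing Santos→Lot E and reassigning the rest optimally gives only $479 — worse by 89.

Santos receives Lot C.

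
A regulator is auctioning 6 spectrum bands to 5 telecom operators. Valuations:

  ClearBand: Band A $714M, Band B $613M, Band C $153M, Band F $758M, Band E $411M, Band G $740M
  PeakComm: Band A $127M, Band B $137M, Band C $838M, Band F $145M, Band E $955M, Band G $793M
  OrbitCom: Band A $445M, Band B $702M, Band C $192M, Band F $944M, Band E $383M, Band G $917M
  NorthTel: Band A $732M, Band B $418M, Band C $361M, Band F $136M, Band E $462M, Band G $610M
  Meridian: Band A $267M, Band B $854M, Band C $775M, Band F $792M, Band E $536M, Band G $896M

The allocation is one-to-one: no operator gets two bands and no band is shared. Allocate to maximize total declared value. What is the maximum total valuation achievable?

This is the linear assignment problem.
Optimal: ClearBand→Band G ($740M), PeakComm→Band E ($955M), OrbitCom→Band F ($944M), NorthTel→Band A ($732M), Meridian→Band B ($854M) — total 740+955+944+732+854 = $4225M.
Column-greedy (each band in turn goes to its best remaining operator) gives $3779M, worse by 446.
Checked against all permutations: $4225M is optimal.

Max total: $4225M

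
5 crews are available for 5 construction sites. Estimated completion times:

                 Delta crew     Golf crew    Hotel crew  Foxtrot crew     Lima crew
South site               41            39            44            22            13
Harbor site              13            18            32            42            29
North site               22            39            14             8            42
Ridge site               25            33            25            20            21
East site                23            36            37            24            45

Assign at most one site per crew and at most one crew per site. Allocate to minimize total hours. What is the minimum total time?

Optimal: Delta crew→East site (23 hours), Golf crew→Harbor site (18 hours), Hotel crew→Ridge site (25 hours), Foxtrot crew→North site (8 hours), Lima crew→South site (13 hours) — total 23+18+25+8+13 = 87 hours.
Column-greedy (each site in turn goes to its cheapest remaining crew) gives 95 hours, worse by 8.

Min total: 87 hours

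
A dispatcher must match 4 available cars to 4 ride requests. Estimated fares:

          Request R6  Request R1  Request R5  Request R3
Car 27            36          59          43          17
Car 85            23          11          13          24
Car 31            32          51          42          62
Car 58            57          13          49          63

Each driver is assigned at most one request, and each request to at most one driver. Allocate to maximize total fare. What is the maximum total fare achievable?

Optimal: Car 27→Request R1 ($59), Car 85→Request R6 ($23), Car 31→Request R3 ($62), Car 58→Request R5 ($49) — total 59+23+62+49 = $193.
Row-greedy (each driver in turn takes its best remaining request) gives $182, worse by 11.
No other one-to-one assignment exceeds $193.

Max total: $193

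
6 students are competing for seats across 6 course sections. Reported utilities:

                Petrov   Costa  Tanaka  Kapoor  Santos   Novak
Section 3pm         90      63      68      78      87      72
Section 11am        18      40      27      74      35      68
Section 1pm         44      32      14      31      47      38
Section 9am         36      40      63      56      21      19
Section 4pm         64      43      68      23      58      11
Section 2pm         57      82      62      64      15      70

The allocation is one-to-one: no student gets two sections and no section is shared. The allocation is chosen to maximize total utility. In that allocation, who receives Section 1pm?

Santos receives Section 1pm.

Optimal: Petrov→Section 3pm (90 points), Costa→Section 2pm (82 points), Tanaka→Section 4pm (68 points), Kapoor→Section 9am (56 points), Santos→Section 1pm (47 points), Novak→Section 11am (68 points) — total 90+82+68+56+47+68 = 411 points.
Column-greedy (each section in turn goes to its best remaining student) gives 387 points, worse by 24.
Santos's own top section is Section 3pm (87 points), but forcing Santos→Section 3pm and reassigning the rest optimally gives only 408 points — worse by 3.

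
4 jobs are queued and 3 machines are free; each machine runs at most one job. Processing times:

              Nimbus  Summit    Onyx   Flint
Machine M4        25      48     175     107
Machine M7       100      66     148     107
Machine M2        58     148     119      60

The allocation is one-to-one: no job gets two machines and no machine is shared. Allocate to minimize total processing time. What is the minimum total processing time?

Optimal: Nimbus→Machine M4 (25 min), Summit→Machine M7 (66 min), Flint→Machine M2 (60 min) — total 25+66+60 = 151 min.
Row-greedy (each job in turn takes its cheapest remaining machine) gives 210 min, worse by 59.
Next-best assignment: Summit→Machine M4, Nimbus→Machine M7, Flint→Machine M2 = 208 min.

Min total: 151 min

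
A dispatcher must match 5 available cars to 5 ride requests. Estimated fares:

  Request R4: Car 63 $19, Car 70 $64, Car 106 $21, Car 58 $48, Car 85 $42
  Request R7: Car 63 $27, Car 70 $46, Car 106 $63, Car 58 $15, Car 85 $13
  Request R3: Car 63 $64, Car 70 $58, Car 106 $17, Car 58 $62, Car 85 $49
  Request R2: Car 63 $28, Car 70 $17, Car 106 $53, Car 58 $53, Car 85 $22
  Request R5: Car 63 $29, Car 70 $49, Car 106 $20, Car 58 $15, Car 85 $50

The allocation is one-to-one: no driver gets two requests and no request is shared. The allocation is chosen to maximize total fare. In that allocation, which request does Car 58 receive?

Car 58 receives Request R2.

Optimal: Car 63→Request R3 ($64), Car 70→Request R4 ($64), Car 106→Request R7 ($63), Car 58→Request R2 ($53), Car 85→Request R5 ($50) — total 64+64+63+53+50 = $294.
Car 58's own top request is Request R3 ($62), but forcing Car 58→Request R3 and reassigning the rest optimally gives only $267 — worse by 27.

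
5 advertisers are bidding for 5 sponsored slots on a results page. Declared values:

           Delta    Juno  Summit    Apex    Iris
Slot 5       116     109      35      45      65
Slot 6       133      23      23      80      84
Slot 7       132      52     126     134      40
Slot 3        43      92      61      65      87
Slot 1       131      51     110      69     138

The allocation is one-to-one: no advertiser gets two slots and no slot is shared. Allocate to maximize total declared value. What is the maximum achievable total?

Optimal: Delta→Slot 6 ($133), Juno→Slot 5 ($109), Summit→Slot 3 ($61), Apex→Slot 7 ($134), Iris→Slot 1 ($138) — total 133+109+61+134+138 = $575.
Column-greedy (each slot in turn goes to its best remaining advertiser) gives $536, worse by 39.
No other one-to-one assignment exceeds $575.

Max total: $575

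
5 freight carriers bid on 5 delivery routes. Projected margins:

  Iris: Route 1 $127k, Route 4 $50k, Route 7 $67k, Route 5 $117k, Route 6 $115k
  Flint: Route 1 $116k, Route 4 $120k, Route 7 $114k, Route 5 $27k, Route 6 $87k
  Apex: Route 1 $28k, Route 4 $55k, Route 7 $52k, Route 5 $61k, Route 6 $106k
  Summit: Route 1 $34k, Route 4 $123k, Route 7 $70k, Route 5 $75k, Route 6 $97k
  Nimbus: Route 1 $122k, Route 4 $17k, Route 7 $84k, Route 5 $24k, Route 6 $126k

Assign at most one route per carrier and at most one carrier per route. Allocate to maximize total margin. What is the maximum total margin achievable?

Max total: $582k

Optimal: Iris→Route 5 ($117k), Flint→Route 7 ($114k), Apex→Route 6 ($106k), Summit→Route 4 ($123k), Nimbus→Route 1 ($122k) — total 117+114+106+123+122 = $582k.
Max-entry greedy (repeatedly take the single best remaining cell) gives $551k, worse by 31.
Next-best assignment: Iris→Route 1, Flint→Route 7, Apex→Route 5, Summit→Route 4, Nimbus→Route 6 = $551k.
Swapping Apex↔Summit (Apex→Route 4 $55k, Summit→Route 6 $97k) loses 77.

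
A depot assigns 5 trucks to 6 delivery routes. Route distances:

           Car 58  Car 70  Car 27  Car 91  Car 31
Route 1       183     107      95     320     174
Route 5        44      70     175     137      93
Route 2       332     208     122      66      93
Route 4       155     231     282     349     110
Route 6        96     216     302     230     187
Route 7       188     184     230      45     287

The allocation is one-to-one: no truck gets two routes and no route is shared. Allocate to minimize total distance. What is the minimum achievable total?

Optimal: Car 58→Route 6 (96 km), Car 70→Route 5 (70 km), Car 27→Route 1 (95 km), Car 91→Route 7 (45 km), Car 31→Route 2 (93 km) — total 96+70+95+45+93 = 399 km.
Column-greedy (each route in turn goes to its cheapest remaining truck) gives 531 km, worse by 132.

Minimum total: 399 km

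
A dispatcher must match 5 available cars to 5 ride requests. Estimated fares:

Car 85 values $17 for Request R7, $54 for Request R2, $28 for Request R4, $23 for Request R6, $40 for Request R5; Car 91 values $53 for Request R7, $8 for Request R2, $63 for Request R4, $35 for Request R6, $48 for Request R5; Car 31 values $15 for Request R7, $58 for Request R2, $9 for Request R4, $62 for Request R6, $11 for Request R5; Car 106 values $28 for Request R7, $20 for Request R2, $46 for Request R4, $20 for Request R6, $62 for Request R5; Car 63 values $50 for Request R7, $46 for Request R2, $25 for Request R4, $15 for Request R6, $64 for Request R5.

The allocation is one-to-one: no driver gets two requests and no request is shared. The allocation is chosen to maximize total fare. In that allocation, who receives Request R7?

This is the linear assignment problem.
Optimal: Car 85→Request R2 ($54), Car 91→Request R4 ($63), Car 31→Request R6 ($62), Car 106→Request R5 ($62), Car 63→Request R7 ($50) — total 54+63+62+62+50 = $291.
Column-greedy (each request in turn goes to its best remaining driver) gives $244, worse by 47.
Swapping Car 31↔Car 63 (Car 31→Request R7 $15, Car 63→Request R6 $15) loses 82.
Car 63's own top request is Request R5 ($64), but forcing Car 63→Request R5 and reassigning the rest optimally gives only $279 — worse by 12.

Car 63 receives Request R7.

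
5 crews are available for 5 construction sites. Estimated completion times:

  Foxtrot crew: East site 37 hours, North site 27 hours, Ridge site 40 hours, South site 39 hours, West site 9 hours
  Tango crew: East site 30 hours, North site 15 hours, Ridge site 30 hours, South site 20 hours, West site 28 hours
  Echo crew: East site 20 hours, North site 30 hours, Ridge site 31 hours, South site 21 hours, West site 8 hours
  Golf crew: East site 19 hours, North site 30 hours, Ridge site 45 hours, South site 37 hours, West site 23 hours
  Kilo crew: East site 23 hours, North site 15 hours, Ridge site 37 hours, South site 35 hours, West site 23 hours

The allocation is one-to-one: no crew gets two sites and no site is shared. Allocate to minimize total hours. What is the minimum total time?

Minimum total: 94 hours

Optimal: Foxtrot crew→West site (9 hours), Tango crew→Ridge site (30 hours), Echo crew→South site (21 hours), Golf crew→East site (19 hours), Kilo crew→North site (15 hours) — total 9+30+21+19+15 = 94 hours.
Min-entry greedy (repeatedly take the single cheapest remaining cell) gives 117 hours, worse by 23.
Swapping Foxtrot crew↔Tango crew (Foxtrot crew→Ridge site 40 hours, Tango crew→West site 28 hours) adds 29.
Checked against all permutations: 94 hours is optimal.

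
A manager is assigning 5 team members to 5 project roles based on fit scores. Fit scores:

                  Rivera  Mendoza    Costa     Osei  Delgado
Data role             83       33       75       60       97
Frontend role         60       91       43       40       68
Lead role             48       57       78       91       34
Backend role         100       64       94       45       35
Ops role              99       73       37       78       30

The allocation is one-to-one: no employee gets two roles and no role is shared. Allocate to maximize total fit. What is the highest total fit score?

Maximum total: 472 pts

Optimal: Rivera→Ops role (99 pts), Mendoza→Frontend role (91 pts), Costa→Backend role (94 pts), Osei→Lead role (91 pts), Delgado→Data role (97 pts) — total 99+91+94+91+97 = 472 pts.
Column-greedy (each role in turn goes to its best remaining employee) gives 416 pts, worse by 56.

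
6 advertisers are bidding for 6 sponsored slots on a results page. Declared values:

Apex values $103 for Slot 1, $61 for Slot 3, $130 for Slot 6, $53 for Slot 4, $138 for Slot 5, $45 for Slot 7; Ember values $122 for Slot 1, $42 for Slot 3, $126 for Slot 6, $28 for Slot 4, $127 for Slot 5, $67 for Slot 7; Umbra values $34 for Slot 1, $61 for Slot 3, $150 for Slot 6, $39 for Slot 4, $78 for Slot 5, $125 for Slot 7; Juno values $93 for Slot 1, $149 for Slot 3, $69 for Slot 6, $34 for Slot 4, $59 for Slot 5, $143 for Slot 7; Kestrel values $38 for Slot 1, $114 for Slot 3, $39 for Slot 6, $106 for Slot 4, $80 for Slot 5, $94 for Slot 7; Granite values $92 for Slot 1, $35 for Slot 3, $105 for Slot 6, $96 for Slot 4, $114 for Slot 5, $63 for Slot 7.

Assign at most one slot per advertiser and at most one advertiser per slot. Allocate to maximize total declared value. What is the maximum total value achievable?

Optimal: Apex→Slot 5 ($138), Ember→Slot 1 ($122), Umbra→Slot 6 ($150), Juno→Slot 7 ($143), Kestrel→Slot 3 ($114), Granite→Slot 4 ($96) — total 138+122+150+143+114+96 = $763.
Column-greedy (each slot in turn goes to its best remaining advertiser) gives $728, worse by 35.

Max total: $763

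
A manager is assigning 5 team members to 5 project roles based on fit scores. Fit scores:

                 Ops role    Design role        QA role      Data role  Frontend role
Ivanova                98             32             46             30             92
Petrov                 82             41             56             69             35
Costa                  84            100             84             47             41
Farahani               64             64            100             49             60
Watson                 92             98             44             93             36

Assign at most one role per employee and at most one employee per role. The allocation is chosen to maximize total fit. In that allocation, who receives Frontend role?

Optimal: Ivanova→Frontend role (92 pts), Petrov→Ops role (82 pts), Costa→Design role (100 pts), Farahani→QA role (100 pts), Watson→Data role (93 pts) — total 92+82+100+100+93 = 467 pts.
Max-entry greedy (repeatedly take the single best remaining cell) gives 426 pts, worse by 41.
No other one-to-one assignment exceeds 467 pts.
Ivanova's own top role is Ops role (98 pts), but forcing Ivanova→Ops role and reassigning the rest optimally gives only 426 pts — worse by 41.

Ivanova receives Frontend role.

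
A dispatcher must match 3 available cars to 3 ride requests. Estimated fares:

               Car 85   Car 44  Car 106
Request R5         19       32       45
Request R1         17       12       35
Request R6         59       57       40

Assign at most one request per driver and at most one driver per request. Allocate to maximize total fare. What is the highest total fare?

Maximum total: $126

Optimal: Car 85→Request R6 ($59), Car 44→Request R5 ($32), Car 106→Request R1 ($35) — total 59+32+35 = $126.
Column-greedy (each request in turn goes to its best remaining driver) gives $119, worse by 7.
Next-best assignment: Car 85→Request R1, Car 44→Request R6, Car 106→Request R5 = $119.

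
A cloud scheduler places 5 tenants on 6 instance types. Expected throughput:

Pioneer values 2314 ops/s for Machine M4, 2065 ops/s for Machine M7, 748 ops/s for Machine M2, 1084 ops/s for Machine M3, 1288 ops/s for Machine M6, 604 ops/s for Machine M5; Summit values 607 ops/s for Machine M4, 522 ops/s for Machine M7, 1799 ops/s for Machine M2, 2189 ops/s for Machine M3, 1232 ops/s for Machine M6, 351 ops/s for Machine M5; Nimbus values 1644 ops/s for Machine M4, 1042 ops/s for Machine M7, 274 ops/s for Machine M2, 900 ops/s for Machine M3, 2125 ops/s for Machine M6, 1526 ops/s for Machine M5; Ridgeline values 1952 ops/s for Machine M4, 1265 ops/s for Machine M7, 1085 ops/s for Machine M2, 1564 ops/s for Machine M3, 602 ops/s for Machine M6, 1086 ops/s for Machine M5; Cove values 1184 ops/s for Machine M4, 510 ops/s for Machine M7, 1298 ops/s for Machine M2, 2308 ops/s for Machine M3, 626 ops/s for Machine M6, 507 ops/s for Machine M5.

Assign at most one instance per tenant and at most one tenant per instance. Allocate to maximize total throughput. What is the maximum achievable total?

This is the linear assignment problem.
Optimal: Pioneer→Machine M7 (2065 ops/s), Summit→Machine M2 (1799 ops/s), Nimbus→Machine M6 (2125 ops/s), Ridgeline→Machine M4 (1952 ops/s), Cove→Machine M3 (2308 ops/s) — total 2065+1799+2125+1952+2308 = 10249 ops/s.
Column-greedy (each instance in turn goes to its best remaining tenant) gives 9811 ops/s, worse by 438.
Next-best assignment: Pioneer→Machine M4, Summit→Machine M2, Nimbus→Machine M6, Ridgeline→Machine M7, Cove→Machine M3 = 9811 ops/s.
Swapping Nimbus↔Pioneer (Nimbus→Machine M7 1042 ops/s, Pioneer→Machine M6 1288 ops/s) loses 1860.
Every other assignment is strictly worse.

Maximum total: 10249 ops/s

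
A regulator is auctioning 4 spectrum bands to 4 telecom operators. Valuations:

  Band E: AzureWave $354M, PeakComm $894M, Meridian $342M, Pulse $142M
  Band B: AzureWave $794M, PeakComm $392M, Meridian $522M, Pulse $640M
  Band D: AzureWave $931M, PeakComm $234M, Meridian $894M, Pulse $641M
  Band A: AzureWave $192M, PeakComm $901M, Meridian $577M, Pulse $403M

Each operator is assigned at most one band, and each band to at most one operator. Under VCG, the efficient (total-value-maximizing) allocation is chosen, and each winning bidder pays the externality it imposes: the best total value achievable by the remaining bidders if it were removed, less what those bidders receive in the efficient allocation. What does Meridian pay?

Meridian pays $7M.

Efficient allocation: AzureWave→Band D ($931M), PeakComm→Band E ($894M), Meridian→Band A ($577M), Pulse→Band B ($640M); total welfare W = $3042M.
Meridian receives Band A at value $577M, so the others get W − 577 = $2465M.
Without Meridian: best allocation of the remaining 3 bidders over all 4 bands is AzureWave→Band D ($931M), PeakComm→Band A ($901M), Pulse→Band B ($640M), total $2472M.
VCG payment = (others' best without Meridian) − (others' welfare with Meridian) = 2472 − 2465 = $7M.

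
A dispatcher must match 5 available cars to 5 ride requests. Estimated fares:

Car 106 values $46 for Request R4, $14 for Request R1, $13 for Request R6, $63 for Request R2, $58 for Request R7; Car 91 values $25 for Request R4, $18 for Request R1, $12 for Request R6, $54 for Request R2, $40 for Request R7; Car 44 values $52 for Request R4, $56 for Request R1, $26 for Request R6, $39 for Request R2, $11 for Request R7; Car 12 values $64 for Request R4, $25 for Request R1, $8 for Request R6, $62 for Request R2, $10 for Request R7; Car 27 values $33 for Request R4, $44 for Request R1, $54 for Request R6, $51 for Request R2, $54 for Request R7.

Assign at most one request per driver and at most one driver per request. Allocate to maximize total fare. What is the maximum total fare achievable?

This is a one-to-one assignment (maximum-weight bipartite matching).
Optimal: Car 106→Request R7 ($58), Car 91→Request R2 ($54), Car 44→Request R1 ($56), Car 12→Request R4 ($64), Car 27→Request R6 ($54) — total 58+54+56+64+54 = $286.
Next-best assignment: Car 106→Request R2, Car 91→Request R7, Car 44→Request R1, Car 12→Request R4, Car 27→Request R6 = $277.
No other one-to-one assignment exceeds $286.

Max total: $286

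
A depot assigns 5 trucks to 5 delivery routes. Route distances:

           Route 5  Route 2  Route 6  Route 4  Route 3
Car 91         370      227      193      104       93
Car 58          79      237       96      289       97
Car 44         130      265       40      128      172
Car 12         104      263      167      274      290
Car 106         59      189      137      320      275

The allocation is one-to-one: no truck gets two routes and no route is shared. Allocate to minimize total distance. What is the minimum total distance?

Optimal: Car 91→Route 4 (104 km), Car 58→Route 3 (97 km), Car 44→Route 6 (40 km), Car 12→Route 5 (104 km), Car 106→Route 2 (189 km) — total 104+97+40+104+189 = 534 km.
Next-best assignment: Car 91→Route 4, Car 58→Route 3, Car 44→Route 6, Car 12→Route 2, Car 106→Route 5 = 563 km.
Swapping Car 44↔Car 12 (Car 44→Route 5 130 km, Car 12→Route 6 167 km) adds 153.

Min total: 534 km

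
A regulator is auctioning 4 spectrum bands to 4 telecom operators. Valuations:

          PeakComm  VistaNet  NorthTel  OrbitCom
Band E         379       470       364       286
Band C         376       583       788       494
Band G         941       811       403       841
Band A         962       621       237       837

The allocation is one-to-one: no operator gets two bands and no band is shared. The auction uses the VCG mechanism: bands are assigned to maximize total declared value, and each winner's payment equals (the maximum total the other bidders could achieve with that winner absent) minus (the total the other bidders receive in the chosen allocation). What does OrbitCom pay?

Efficient allocation: PeakComm→Band A ($962M), VistaNet→Band E ($470M), NorthTel→Band C ($788M), OrbitCom→Band G ($841M); total welfare W = $3061M.
OrbitCom receives Band G at value $841M, so the others get W − 841 = $2220M.
Without OrbitCom: best allocation of the remaining 3 bidders over all 4 bands is PeakComm→Band A ($962M), VistaNet→Band G ($811M), NorthTel→Band C ($788M), total $2561M.
VCG payment = (others' best without OrbitCom) − (others' welfare with OrbitCom) = 2561 − 2220 = $341M.

OrbitCom pays $341M.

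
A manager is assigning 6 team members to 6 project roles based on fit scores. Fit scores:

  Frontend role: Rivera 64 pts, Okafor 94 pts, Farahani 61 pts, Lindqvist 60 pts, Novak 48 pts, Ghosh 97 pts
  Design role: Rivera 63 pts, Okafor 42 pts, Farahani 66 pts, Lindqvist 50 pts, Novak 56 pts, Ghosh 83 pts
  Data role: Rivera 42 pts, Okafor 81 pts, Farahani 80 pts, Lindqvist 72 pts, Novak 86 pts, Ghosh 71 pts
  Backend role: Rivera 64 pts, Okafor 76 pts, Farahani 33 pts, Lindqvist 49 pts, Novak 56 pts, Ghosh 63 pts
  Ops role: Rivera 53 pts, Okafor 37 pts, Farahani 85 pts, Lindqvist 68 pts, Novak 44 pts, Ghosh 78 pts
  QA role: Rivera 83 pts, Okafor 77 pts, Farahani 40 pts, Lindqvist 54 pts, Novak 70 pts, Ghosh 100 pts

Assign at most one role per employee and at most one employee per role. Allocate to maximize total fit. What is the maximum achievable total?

Max total: 480 pts

Optimal: Rivera→QA role (83 pts), Okafor→Frontend role (94 pts), Farahani→Ops role (85 pts), Lindqvist→Backend role (49 pts), Novak→Data role (86 pts), Ghosh→Design role (83 pts) — total 83+94+85+49+86+83 = 480 pts.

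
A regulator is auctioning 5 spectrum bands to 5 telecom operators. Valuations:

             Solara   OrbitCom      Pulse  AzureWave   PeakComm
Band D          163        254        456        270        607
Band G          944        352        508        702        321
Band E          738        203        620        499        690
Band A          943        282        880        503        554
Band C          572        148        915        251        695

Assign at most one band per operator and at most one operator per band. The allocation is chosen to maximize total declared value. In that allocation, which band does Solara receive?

Solara receives Band A.

This is a one-to-one assignment (maximum-weight bipartite matching).
Optimal: Solara→Band A ($943M), OrbitCom→Band D ($254M), Pulse→Band C ($915M), AzureWave→Band G ($702M), PeakComm→Band E ($690M) — total 943+254+915+702+690 = $3504M.
Column-greedy (each band in turn goes to its best remaining operator) gives $2822M, worse by 682.
Every other assignment is strictly worse.
Solara's own top band is Band G ($944M), but forcing Solara→Band G and reassigning the rest optimally gives only $3306M — worse by 198.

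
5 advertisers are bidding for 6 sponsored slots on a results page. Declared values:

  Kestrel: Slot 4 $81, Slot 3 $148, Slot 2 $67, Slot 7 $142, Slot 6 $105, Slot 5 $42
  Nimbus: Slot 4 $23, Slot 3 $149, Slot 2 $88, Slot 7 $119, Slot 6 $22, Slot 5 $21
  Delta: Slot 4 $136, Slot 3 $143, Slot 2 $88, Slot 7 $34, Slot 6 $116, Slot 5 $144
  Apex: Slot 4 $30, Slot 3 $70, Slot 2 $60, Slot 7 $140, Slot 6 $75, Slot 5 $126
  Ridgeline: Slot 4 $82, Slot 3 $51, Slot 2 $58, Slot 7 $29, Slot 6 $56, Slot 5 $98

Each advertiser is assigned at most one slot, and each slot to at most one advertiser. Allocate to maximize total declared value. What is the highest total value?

Optimal: Kestrel→Slot 6 ($105), Nimbus→Slot 3 ($149), Delta→Slot 4 ($136), Apex→Slot 7 ($140), Ridgeline→Slot 5 ($98) — total 105+149+136+140+98 = $628.
Column-greedy (each slot in turn goes to its best remaining advertiser) gives $548, worse by 80.
Next-best assignment: Kestrel→Slot 6, Nimbus→Slot 3, Delta→Slot 5, Apex→Slot 7, Ridgeline→Slot 4 = $620.
Every other assignment is strictly worse.

Max total: $628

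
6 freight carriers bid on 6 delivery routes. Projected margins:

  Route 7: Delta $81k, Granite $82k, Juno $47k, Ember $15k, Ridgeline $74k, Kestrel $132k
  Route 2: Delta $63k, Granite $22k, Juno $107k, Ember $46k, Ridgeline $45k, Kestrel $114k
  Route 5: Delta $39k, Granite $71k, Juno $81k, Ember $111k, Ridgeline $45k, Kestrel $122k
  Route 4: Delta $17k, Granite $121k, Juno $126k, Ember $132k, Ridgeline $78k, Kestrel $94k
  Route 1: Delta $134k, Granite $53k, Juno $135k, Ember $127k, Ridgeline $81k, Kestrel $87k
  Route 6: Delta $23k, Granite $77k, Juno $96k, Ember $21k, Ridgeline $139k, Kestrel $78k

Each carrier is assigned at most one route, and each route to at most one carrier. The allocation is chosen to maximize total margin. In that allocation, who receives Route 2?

Juno receives Route 2.

Optimal: Delta→Route 1 ($134k), Granite→Route 4 ($121k), Juno→Route 2 ($107k), Ember→Route 5 ($111k), Ridgeline→Route 6 ($139k), Kestrel→Route 7 ($132k) — total 134+121+107+111+139+132 = $744k.
Max-entry greedy (repeatedly take the single best remaining cell) gives $672k, worse by 72.
Next-best assignment: Delta→Route 1, Granite→Route 7, Juno→Route 2, Ember→Route 4, Ridgeline→Route 6, Kestrel→Route 5 = $716k.
Checked against all permutations: $744k is optimal.
Juno's own top route is Route 1 ($135k), but forcing Juno→Route 1 and reassigning the rest optimally gives only $701k — worse by 43.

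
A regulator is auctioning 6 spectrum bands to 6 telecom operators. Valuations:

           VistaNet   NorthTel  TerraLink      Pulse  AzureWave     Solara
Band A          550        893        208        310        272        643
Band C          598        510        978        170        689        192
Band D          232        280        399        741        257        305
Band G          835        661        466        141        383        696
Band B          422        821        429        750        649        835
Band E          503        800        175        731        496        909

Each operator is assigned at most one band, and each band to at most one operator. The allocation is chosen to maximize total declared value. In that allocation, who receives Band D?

Pulse receives Band D.

Optimal: VistaNet→Band G ($835M), NorthTel→Band A ($893M), TerraLink→Band C ($978M), Pulse→Band D ($741M), AzureWave→Band B ($649M), Solara→Band E ($909M) — total 835+893+978+741+649+909 = $5005M.
Column-greedy (each band in turn goes to its best remaining operator) gives $4778M, worse by 227.
No other one-to-one assignment exceeds $5005M.
Pulse's own top band is Band B ($750M), but forcing Pulse→Band B and reassigning the rest optimally gives only $4622M — worse by 383.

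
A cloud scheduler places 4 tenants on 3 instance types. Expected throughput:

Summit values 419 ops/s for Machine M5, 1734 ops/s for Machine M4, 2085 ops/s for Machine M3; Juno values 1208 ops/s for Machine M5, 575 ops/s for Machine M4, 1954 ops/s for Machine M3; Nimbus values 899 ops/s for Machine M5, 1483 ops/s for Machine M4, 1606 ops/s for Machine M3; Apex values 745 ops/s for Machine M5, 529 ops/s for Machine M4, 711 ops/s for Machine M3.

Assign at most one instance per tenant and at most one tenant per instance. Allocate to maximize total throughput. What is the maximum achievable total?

Optimal: Juno→Machine M5 (1208 ops/s), Nimbus→Machine M4 (1483 ops/s), Summit→Machine M3 (2085 ops/s) — total 1208+1483+2085 = 4776 ops/s.
Column-greedy (each instance in turn goes to its best remaining tenant) gives 4548 ops/s, worse by 228.
Swapping Juno↔Summit (Juno→Machine M3 1954 ops/s, Summit→Machine M5 419 ops/s) loses 920.
Every other assignment is strictly worse.

Maximum total: 4776 ops/s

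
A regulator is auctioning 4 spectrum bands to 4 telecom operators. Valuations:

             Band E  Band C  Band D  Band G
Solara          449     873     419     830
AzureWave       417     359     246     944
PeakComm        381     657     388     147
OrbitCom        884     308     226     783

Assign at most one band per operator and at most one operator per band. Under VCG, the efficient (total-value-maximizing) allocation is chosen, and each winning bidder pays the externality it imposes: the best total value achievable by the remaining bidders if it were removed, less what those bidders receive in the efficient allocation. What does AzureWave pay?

AzureWave pays $226M.

Efficient allocation: Solara→Band C ($873M), AzureWave→Band G ($944M), PeakComm→Band D ($388M), OrbitCom→Band E ($884M); total welfare W = $3089M.
AzureWave receives Band G at value $944M, so the others get W − 944 = $2145M.
Without AzureWave: best allocation of the remaining 3 bidders over all 4 bands is Solara→Band G ($830M), PeakComm→Band C ($657M), OrbitCom→Band E ($884M), total $2371M.
VCG payment = (others' best without AzureWave) − (others' welfare with AzureWave) = 2371 − 2145 = $226M.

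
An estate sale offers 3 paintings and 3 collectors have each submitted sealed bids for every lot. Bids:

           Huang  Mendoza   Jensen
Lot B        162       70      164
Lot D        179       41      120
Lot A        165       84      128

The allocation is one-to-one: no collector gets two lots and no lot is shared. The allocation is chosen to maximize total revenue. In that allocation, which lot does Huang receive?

Huang receives Lot D.

Treat this as an assignment problem: match each collector to one lot.
Optimal: Huang→Lot D ($179), Mendoza→Lot A ($84), Jensen→Lot B ($164) — total 179+84+164 = $427.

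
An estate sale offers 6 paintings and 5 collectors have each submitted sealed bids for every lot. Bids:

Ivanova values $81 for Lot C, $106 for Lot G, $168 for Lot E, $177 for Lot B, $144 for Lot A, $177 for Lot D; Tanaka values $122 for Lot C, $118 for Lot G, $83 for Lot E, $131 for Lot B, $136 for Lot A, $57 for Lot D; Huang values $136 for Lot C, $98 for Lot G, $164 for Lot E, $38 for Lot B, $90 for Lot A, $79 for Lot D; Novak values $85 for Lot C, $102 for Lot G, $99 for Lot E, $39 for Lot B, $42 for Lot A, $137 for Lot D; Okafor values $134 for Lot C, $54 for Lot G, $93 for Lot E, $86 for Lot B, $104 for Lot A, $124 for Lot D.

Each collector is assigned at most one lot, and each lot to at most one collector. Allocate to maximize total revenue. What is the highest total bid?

Max total: $748

Optimal: Ivanova→Lot B ($177), Tanaka→Lot A ($136), Huang→Lot E ($164), Novak→Lot D ($137), Okafor→Lot C ($134) — total 177+136+164+137+134 = $748.
Column-greedy (each lot in turn goes to its best remaining collector) gives $550, worse by 198.
Swapping Tanaka↔Ivanova (Tanaka→Lot B $131, Ivanova→Lot A $144) loses 38.
Checked against all permutations: $748 is optimal.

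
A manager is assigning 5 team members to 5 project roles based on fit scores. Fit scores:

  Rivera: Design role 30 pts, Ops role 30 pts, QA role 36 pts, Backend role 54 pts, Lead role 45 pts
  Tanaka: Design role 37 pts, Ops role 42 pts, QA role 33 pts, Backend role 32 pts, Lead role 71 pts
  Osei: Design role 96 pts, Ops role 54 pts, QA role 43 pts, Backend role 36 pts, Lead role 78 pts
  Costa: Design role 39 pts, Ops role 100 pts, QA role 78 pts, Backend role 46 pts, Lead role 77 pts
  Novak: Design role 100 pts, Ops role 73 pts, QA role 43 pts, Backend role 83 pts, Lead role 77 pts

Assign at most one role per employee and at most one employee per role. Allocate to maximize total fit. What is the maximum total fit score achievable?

Maximum total: 386 pts

Optimal: Rivera→QA role (36 pts), Tanaka→Lead role (71 pts), Osei→Design role (96 pts), Costa→Ops role (100 pts), Novak→Backend role (83 pts) — total 36+71+96+100+83 = 386 pts.
Checked against all permutations: 386 pts is optimal.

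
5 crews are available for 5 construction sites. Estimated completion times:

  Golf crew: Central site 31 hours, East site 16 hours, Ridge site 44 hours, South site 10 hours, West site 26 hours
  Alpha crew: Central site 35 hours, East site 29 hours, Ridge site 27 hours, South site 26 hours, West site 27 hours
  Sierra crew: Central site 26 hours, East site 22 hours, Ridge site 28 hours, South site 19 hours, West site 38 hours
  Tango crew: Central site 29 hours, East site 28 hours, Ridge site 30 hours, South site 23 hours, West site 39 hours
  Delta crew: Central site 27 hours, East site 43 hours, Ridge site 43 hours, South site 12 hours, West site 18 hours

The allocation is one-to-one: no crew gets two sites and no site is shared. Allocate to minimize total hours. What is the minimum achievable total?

Minimum total: 106 hours

This is the linear assignment problem.
Optimal: Golf crew→South site (10 hours), Alpha crew→Ridge site (27 hours), Sierra crew→East site (22 hours), Tango crew→Central site (29 hours), Delta crew→West site (18 hours) — total 10+27+22+29+18 = 106 hours.
Column-greedy (each site in turn goes to its cheapest remaining crew) gives 120 hours, worse by 14.
Every other assignment is strictly worse.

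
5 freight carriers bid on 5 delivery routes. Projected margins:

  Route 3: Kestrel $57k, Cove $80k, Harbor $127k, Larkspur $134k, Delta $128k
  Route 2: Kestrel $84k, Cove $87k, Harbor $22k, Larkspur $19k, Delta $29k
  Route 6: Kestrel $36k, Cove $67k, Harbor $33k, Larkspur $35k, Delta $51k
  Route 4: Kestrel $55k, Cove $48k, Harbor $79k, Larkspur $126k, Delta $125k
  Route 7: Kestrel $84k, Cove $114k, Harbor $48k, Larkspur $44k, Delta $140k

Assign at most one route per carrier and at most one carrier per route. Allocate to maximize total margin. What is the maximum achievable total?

Maximum total: $544k

This is the linear assignment problem.
Optimal: Kestrel→Route 2 ($84k), Cove→Route 6 ($67k), Harbor→Route 3 ($127k), Larkspur→Route 4 ($126k), Delta→Route 7 ($140k) — total 84+67+127+126+140 = $544k.
Max-entry greedy (repeatedly take the single best remaining cell) gives $476k, worse by 68.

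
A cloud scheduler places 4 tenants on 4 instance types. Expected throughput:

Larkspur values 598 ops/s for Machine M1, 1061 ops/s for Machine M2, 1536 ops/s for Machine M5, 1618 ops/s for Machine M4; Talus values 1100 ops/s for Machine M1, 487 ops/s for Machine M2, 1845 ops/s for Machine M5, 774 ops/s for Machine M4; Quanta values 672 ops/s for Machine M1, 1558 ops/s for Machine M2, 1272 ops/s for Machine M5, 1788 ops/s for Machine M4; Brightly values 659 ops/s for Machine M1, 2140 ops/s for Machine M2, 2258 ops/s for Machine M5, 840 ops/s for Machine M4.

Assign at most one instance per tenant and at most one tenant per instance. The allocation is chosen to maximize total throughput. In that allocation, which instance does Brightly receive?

Optimal: Larkspur→Machine M5 (1536 ops/s), Talus→Machine M1 (1100 ops/s), Quanta→Machine M4 (1788 ops/s), Brightly→Machine M2 (2140 ops/s) — total 1536+1100+1788+2140 = 6564 ops/s.
Max-entry greedy (repeatedly take the single best remaining cell) gives 6207 ops/s, worse by 357.
Swapping Talus↔Quanta (Talus→Machine M4 774 ops/s, Quanta→Machine M1 672 ops/s) loses 1442.
Brightly's own top instance is Machine M5 (2258 ops/s), but forcing Brightly→Machine M5 and reassigning the rest optimally gives only 6534 ops/s — worse by 30.

Brightly receives Machine M2.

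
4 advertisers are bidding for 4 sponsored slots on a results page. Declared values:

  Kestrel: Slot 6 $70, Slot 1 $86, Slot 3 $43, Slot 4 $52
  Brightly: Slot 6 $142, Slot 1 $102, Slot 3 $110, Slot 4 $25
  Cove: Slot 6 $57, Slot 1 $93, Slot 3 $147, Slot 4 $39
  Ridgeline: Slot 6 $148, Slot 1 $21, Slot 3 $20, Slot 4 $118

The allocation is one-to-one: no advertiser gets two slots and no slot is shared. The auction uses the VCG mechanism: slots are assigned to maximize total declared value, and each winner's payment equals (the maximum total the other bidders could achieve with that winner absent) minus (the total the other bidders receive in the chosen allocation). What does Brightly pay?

Brightly pays $30.

Efficient allocation: Kestrel→Slot 1 ($86), Brightly→Slot 6 ($142), Cove→Slot 3 ($147), Ridgeline→Slot 4 ($118); total welfare W = $493.
Brightly receives Slot 6 at value $142, so the others get W − 142 = $351.
Without Brightly: best allocation of the remaining 3 bidders over all 4 slots is Kestrel→Slot 1 ($86), Cove→Slot 3 ($147), Ridgeline→Slot 6 ($148), total $381.
VCG payment = (others' best without Brightly) − (others' welfare with Brightly) = 381 − 351 = $30.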